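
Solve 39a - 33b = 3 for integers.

Step 1: Check solvability.
gcd(39, 33) = 3
Since 3 divides 3, solutions exist.

Step 2: Apply extended Euclidean algorithm to find gcd.
We find integers such that 39*x0 + 33*y0 = 3

Step 3: Scale the particular solution.
Multiply by 3/3 = 1:
a = -5, b = -6

Step 4: Verify.
39*(-5) - 33*(-6) = 3 = 3 ✓

a = -5, b = -6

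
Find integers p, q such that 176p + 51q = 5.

Step 1: Check solvability.
gcd(176, 51) = 1
Since 1 divides 5, solutions exist.

Step 2: Apply extended Euclidean algorithm to find gcd.
We find integers such that 176*x0 + 51*y0 = 1

Step 3: Scale the particular solution.
Multiply by 5/1 = 5:
p = 100, q = -345

Step 4: Verify.
176*(100) + 51*(-345) = 5 = 5 ✓

p = 100, q = -345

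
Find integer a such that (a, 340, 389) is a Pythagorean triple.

a² = c² - b² = 389² - 340² = 151321 - 115600 = 35721
a = sqrt(35721) = 189

189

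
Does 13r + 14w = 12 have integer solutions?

Step 1: Compute gcd(13, 14).
gcd(13, 14) = 1

Step 2: Check divisibility.
Does 1 divide 12? 12 = 1 x 12, so yes.

By the theorem on linear Diophantine equations, 13r + 14w = 12 has integer solutions if and only if gcd(13, 14) divides 12. Since 1 | 12, solutions exist.

Yes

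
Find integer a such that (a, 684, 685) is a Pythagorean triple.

a² = c² - b² = 685² - 684² = 469225 - 467856 = 1369
a = sqrt(1369) = 37

37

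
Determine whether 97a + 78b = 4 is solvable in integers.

Step 1: Compute gcd(97, 78).
gcd(97, 78) = 1

Step 2: Check divisibility.
Does 1 divide 4? 4 = 1 x 4, so yes.

By the theorem on linear Diophantine equations, 97a + 78b = 4 has integer solutions if and only if gcd(97, 78) divides 4. Since 1 | 4, solutions exist.

Yes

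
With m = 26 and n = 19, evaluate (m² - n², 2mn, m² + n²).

a = m² - n² = 676 - 361 = 315
b = 2mn = 2·26·19 = 988
c = m² + n² = 676 + 361 = 1037
Verify: 315² + 988² = 99225 + 976144 = 1075369 = 1037² ✓

(315, 988, 1037)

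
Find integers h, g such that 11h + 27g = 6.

Step 1: Check solvability.
gcd(11, 27) = 1
Since 1 divides 6, solutions exist.

Step 2: Apply extended Euclidean algorithm to find gcd.
We find integers such that 11*x0 + 27*y0 = 1

Step 3: Scale the particular solution.
Multiply by 6/1 = 6:
h = 30, g = -12

Step 4: Verify.
11*(30) + 27*(-12) = 6 = 6 ✓

h = 30, g = -12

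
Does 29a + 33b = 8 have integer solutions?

Step 1: Compute gcd(29, 33).
gcd(29, 33) = 1

Step 2: Check divisibility.
Does 1 divide 8? 8 = 1 x 8, so yes.

By the theorem on linear Diophantine equations, 29a + 33b = 8 has integer solutions if and only if gcd(29, 33) divides 8. Since 1 | 8, solutions exist.

Yes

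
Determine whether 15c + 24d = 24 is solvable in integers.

Step 1: Compute gcd(15, 24).
gcd(15, 24) = 3

Step 2: Check divisibility.
Does 3 divide 24? 24 = 3 x 8, so yes.

By the theorem on linear Diophantine equations, 15c + 24d = 24 has integer solutions if and only if gcd(15, 24) divides 24. Since 3 | 24, solutions exist.

Yes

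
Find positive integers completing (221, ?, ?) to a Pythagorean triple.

We need the other leg and hypotenuse such that 221² + x² = c².
Take x = 60, c = 229: 221² + 60² = 48841 + 3600 = 52441 = 229² ✓
Triple: (221, 60, 229)

(221, 60, 229)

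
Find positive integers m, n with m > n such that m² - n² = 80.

Factor: m² - n² = (m+n)(m-n) = 80.
We need two factors of 80 with the same parity.
Use m+n = 40 and m-n = 2 (product 40·2 = 80).
Adding: 2m = 42, so m = 21.
Subtracting: 2n = 38, so n = 19.
Check: 21² - 19² = 441 - 361 = 80 ✓

m = 21, n = 19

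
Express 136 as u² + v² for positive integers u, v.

We need to find integers u, v > 0 such that u² + v² = 136.
Trying u = 6: v² = 136 - 6² = 136 - 36 = 100
v = 10
Check: 6² + 10² = 36 + 100 = 136 ✓

136 = 6² + 10²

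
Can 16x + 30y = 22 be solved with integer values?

Step 1: Compute gcd(16, 30).
gcd(16, 30) = 2

Step 2: Check divisibility.
Does 2 divide 22? 22 = 2 x 11, so yes.

By the theorem on linear Diophantine equations, 16x + 30y = 22 has integer solutions if and only if gcd(16, 30) divides 22. Since 2 | 22, solutions exist.

Yes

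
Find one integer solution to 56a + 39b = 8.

Step 1: Check solvability.
gcd(56, 39) = 1
Since 1 divides 8, solutions exist.

Step 2: Apply extended Euclidean algorithm to find gcd.
We find integers such that 56*x0 + 39*y0 = 1

Step 3: Scale the particular solution.
Multiply by 8/1 = 8:
a = -128, b = 184

Step 4: Verify.
56*(-128) + 39*(184) = 8 = 8 ✓

a = -128, b = 184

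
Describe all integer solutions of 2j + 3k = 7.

Step 1: Compute gcd(2, 3) = 1.
Since 1 divides 7, solutions exist.

Step 2: Find a particular solution using extended Euclidean algorithm.
We get j₀ = -7, k₀ = 7.
Check: 2*-7 + 3*7 = 7 = 7 ✓

Step 3: Write the general solution.
j = -7 + (3/1)t = -7 + 3t
k = 7 - (2/1)t = 7 - 2t
for any integer t.

j = -7 + 3t, k = 7 - 2t for integer t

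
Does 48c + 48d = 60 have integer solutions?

Step 1: Compute gcd(48, 48).
gcd(48, 48) = 48

Step 2: Check divisibility.
Does 48 divide 60? 60 = 48 x 1 + 12, so no.

By the theorem on linear Diophantine equations, 48c + 48d = 60 has integer solutions if and only if gcd(48, 48) divides 60. Since 48 does not divide 60, no solutions exist.

No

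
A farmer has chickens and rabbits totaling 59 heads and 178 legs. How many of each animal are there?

Let c = chickens, r = rabbits.
Heads: c + r = 59
Legs: 2c + 4r = 178
From the first equation, c = 59 - r. Substitute:
2(59 - r) + 4r = 178
118 + 2r = 178
r = (178 - 118)/2 = 30
c = 59 - 30 = 29

Chickens: 29, Rabbits: 30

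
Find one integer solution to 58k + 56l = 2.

Step 1: Check solvability.
gcd(58, 56) = 2
Since 2 divides 2, solutions exist.

Step 2: Apply extended Euclidean algorithm to find gcd.
We find integers such that 58*x0 + 56*y0 = 2

Step 3: Scale the particular solution.
Multiply by 2/2 = 1:
k = 1, l = -1

Step 4: Verify.
58*(1) + 56*(-1) = 2 = 2 ✓

k = 1, l = -1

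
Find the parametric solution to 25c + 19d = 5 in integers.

Step 1: Compute gcd(25, 19) = 1.
Since 1 divides 5, solutions exist.

Step 2: Find a particular solution using extended Euclidean algorithm.
We get c₀ = -15, d₀ = 20.
Check: 25*-15 + 19*20 = 5 = 5 ✓

Step 3: Write the general solution.
c = -15 + (19/1)t = -15 + 19t
d = 20 - (25/1)t = 20 - 25t
for any integer t.

c = -15 + 19t, d = 20 - 25t for integer t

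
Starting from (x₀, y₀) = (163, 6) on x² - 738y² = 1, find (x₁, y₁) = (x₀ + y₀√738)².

Solutions to x² - Dy² = 1 are generated by powers of (x₀ + y₀√D).
The next solution satisfies x₁ + y₁√738 = (x₀ + y₀√738)², giving:
x₁ = x₀² + 738y₀² = 163² + 738·6² = 26569 + 26568 = 53137
y₁ = 2x₀y₀ = 2·163·6 = 1956

Verify: 53137² - 738·1956² = 2823540769 - 2823540768 = 1 ✓

x = 53137, y = 1956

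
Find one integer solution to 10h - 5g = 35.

Step 1: Check solvability.
gcd(10, 5) = 5
Since 5 divides 35, solutions exist.

Step 2: Apply extended Euclidean algorithm to find gcd.
We find integers such that 10*x0 + 5*y0 = 5

Step 3: Scale the particular solution.
Multiply by 35/5 = 7:
h = 0, g = -7

Step 4: Verify.
10*(0) - 5*(-7) = 35 = 35 ✓

h = 0, g = -7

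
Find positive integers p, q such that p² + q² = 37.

Search for p with 37 - p² a perfect square.
p = 1: 37 - 1² = 37 - 1 = 36 = 6² ✓
So p = 1, q = 6.

p = 1, q = 6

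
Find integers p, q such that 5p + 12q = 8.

Step 1: Check solvability.
gcd(5, 12) = 1
Since 1 divides 8, solutions exist.

Step 2: Apply extended Euclidean algorithm to find gcd.
We find integers such that 5*x0 + 12*y0 = 1

Step 3: Scale the particular solution.
Multiply by 8/1 = 8:
p = 40, q = -16

Step 4: Verify.
5*(40) + 12*(-16) = 8 = 8 ✓

p = 40, q = -16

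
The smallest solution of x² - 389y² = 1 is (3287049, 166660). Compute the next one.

Solutions to x² - Dy² = 1 are generated by powers of (x₀ + y₀√D).
The next solution satisfies x₁ + y₁√389 = (x₀ + y₀√389)², giving:
x₁ = x₀² + 389y₀² = 3287049² + 389·166660² = 10804691128401 + 10804691128400 = 21609382256801
y₁ = 2x₀y₀ = 2·3287049·166660 = 1095639172680

Verify: 21609382256801² - 389·1095639172680² = 466965401520545879910753601 - 466965401520545879910753600 = 1 ✓

x = 21609382256801, y = 1095639172680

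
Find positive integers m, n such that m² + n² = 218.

Search for m with 218 - m² a perfect square.
m = 7: 218 - 7² = 218 - 49 = 169 = 13² ✓
So m = 7, n = 13.

m = 7, n = 13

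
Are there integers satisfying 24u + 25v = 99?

Step 1: Compute gcd(24, 25).
gcd(24, 25) = 1

Step 2: Check divisibility.
Does 1 divide 99? 99 = 1 x 99, so yes.

By the theorem on linear Diophantine equations, 24u + 25v = 99 has integer solutions if and only if gcd(24, 25) divides 99. Since 1 | 99, solutions exist.

Yes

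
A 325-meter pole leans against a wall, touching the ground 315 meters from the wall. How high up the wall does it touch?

The ladder, wall, and ground form a right triangle with hypotenuse 325 and one leg 315.
By the Pythagorean theorem: h² = 325² - 315² = 105625 - 99225 = 6400
h = √6400 = 80 meters

80 meters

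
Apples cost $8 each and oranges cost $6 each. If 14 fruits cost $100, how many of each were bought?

Let a = apples, o = oranges.
a + o = 14
8a + 6o = 100
Substitute o = 14 - a:
8a + 6(14 - a) = 100
(8 - 6)a = 100 - 84
2a = 16
a = 8, o = 14 - 8 = 6

Apples: 8, Oranges: 6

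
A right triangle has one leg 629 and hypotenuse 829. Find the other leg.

b² = c² - a² = 687241 - 395641 = 291600
b = 540

540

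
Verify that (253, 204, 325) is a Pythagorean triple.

Compute a² + b² = 253² + 204² = 64009 + 41616 = 105625
Compute c² = 325² = 105625
Since 105625 = 105625, confirmed.

Yes, it is a Pythagorean triple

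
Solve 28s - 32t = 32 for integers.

Step 1: Check solvability.
gcd(28, 32) = 4
Since 4 divides 32, solutions exist.

Step 2: Apply extended Euclidean algorithm to find gcd.
We find integers such that 28*x0 + 32*y0 = 4

Step 3: Scale the particular solution.
Multiply by 32/4 = 8:
s = -8, t = -8

Step 4: Verify.
28*(-8) - 32*(-8) = 32 = 32 ✓

s = -8, t = -8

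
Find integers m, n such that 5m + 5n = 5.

Step 1: Check solvability.
gcd(5, 5) = 5
Since 5 divides 5, solutions exist.

Step 2: Apply extended Euclidean algorithm to find gcd.
We find integers such that 5*x0 + 5*y0 = 5

Step 3: Scale the particular solution.
Multiply by 5/5 = 1:
m = 0, n = 1

Step 4: Verify.
5*(0) + 5*(1) = 5 = 5 ✓

m = 0, n = 1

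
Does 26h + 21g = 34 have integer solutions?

Step 1: Compute gcd(26, 21).
gcd(26, 21) = 1

Step 2: Check divisibility.
Does 1 divide 34? 34 = 1 x 34, so yes.

By the theorem on linear Diophantine equations, 26h + 21g = 34 has integer solutions if and only if gcd(26, 21) divides 34. Since 1 | 34, solutions exist.

Yes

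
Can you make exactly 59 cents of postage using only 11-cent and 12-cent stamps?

We need non-negative x, y with 11x + 12y = 59.
gcd(11, 12) = 1 divides 59, so integer solutions exist.
Search for a non-negative one: x = 1 gives 12y = 59 - 11 = 48, so y = 4.
Check: 11·1 + 12·4 = 59 ✓

Yes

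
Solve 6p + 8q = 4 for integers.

Step 1: Check solvability.
gcd(6, 8) = 2
Since 2 divides 4, solutions exist.

Step 2: Apply extended Euclidean algorithm to find gcd.
We find integers such that 6*x0 + 8*y0 = 2

Step 3: Scale the particular solution.
Multiply by 4/2 = 2:
p = -2, q = 2

Step 4: Verify.
6*(-2) + 8*(2) = 4 = 4 ✓

p = -2, q = 2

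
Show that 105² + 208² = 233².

Compute a² + b² = 105² + 208² = 11025 + 43264 = 54289
Compute c² = 233² = 54289
Since 54289 = 54289, confirmed.

Yes, it is a Pythagorean triple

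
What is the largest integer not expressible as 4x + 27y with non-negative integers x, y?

For two coprime denominations a and b, the Frobenius number (largest value not representable as a non-negative combination) is ab - a - b.
Here gcd(4, 27) = 1, so they are coprime.
F(4, 27) = 4·27 - 4 - 27 = 108 - 31 = 77

77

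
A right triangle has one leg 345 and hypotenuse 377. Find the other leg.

b² = c² - a² = 142129 - 119025 = 23104
b = 152

152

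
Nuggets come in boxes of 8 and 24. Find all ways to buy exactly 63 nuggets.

We need non-negative integers (x, y) with 8x + 24y = 63.
For each x in 0..7, check if 63 - 8x is a non-negative multiple of 24.
No x yields an integer y ≥ 0.

No solution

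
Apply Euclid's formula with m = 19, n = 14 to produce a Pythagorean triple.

a = m² - n² = 19² - 14² = 361 - 196 = 165
b = 2mn = 2·19·14 = 532
c = m² + n² = 361 + 196 = 557
Verify: 165² + 532² = 27225 + 283024 = 310249 = 557² ✓

(165, 532, 557)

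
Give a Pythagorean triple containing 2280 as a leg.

We need the other leg and hypotenuse such that 2280² + x² = c².
Take x = 1085, c = 2525: 2280² + 1085² = 5198400 + 1177225 = 6375625 = 2525² ✓
Triple: (1085, 2280, 2525)

(1085, 2280, 2525)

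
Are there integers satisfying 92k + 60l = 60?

Step 1: Compute gcd(92, 60).
gcd(92, 60) = 4

Step 2: Check divisibility.
Does 4 divide 60? 60 = 4 x 15, so yes.

By the theorem on linear Diophantine equations, 92k + 60l = 60 has integer solutions if and only if gcd(92, 60) divides 60. Since 4 | 60, solutions exist.

Yes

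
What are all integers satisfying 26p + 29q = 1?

Step 1: Compute gcd(26, 29) = 1.
Since 1 divides 1, solutions exist.

Step 2: Find a particular solution using extended Euclidean algorithm.
We get p₀ = -10, q₀ = 9.
Check: 26*-10 + 29*9 = 1 = 1 ✓

Step 3: Write the general solution.
p = -10 + (29/1)t = -10 + 29t
q = 9 - (26/1)t = 9 - 26t
for any integer t.

p = -10 + 29t, q = 9 - 26t for integer t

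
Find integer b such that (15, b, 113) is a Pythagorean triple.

b² = c² - a² = 113² - 15² = 12769 - 225 = 12544
b = sqrt(12544) = 112

112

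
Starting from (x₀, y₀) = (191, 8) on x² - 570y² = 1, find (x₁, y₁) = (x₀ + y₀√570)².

Solutions to x² - Dy² = 1 are generated by powers of (x₀ + y₀√D).
The next solution satisfies x₁ + y₁√570 = (x₀ + y₀√570)², giving:
x₁ = x₀² + 570y₀² = 191² + 570·8² = 36481 + 36480 = 72961
y₁ = 2x₀y₀ = 2·191·8 = 3056

Verify: 72961² - 570·3056² = 5323307521 - 5323307520 = 1 ✓

x = 72961, y = 3056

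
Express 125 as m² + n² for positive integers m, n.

We need to find integers m, n > 0 such that m² + n² = 125.
Trying m = 2: n² = 125 - 2² = 125 - 4 = 121
n = 11
Check: 2² + 11² = 4 + 121 = 125 ✓

125 = 2² + 11²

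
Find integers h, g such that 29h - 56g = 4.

Step 1: Check solvability.
gcd(29, 56) = 1
Since 1 divides 4, solutions exist.

Step 2: Apply extended Euclidean algorithm to find gcd.
We find integers such that 29*x0 + 56*y0 = 1

Step 3: Scale the particular solution.
Multiply by 4/1 = 4:
h = -108, g = -56

Step 4: Verify.
29*(-108) - 56*(-56) = 4 = 4 ✓

h = -108, g = -56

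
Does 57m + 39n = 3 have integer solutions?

Step 1: Compute gcd(57, 39).
gcd(57, 39) = 3

Step 2: Check divisibility.
Does 3 divide 3? 3 = 3 x 1, so yes.

By the theorem on linear Diophantine equations, 57m + 39n = 3 has integer solutions if and only if gcd(57, 39) divides 3. Since 3 | 3, solutions exist.

Yes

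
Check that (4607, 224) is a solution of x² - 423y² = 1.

Compute x² = 4607² = 21224449
Compute 423y² = 423·224² = 423·50176 = 21224448
x² - 423y² = 21224449 - 21224448 = 1
Since this equals 1, (4607, 224) is a solution.

Yes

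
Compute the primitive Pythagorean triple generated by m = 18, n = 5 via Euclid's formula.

a = m² - n² = 324 - 25 = 299
b = 2mn = 2·18·5 = 180
c = m² + n² = 324 + 25 = 349
Verify: 299² + 180² = 89401 + 32400 = 121801 = 349² ✓

(299, 180, 349)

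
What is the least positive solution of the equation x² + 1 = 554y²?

We need x² = 554y² - 1. Try successive y:
y = 1: x² = 554·1² - 1 = 553, not a perfect square
y = 2: x² = 554·2² - 1 = 2215, not a perfect square
y = 3: x² = 554·3² - 1 = 4985, not a perfect square
...
y = 7405: x² = 554·7405² - 1 = 30378049849 = 174293² ✓
Check: 174293² - 554·7405² = 30378049849 - 30378049850 = -1 ✓

x = 174293, y = 7405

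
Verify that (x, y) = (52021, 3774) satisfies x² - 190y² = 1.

Compute x² = 52021² = 2706184441
Compute 190y² = 190·3774² = 190·14243076 = 2706184440
x² - 190y² = 2706184441 - 2706184440 = 1
Since this equals 1, (52021, 3774) is a solution.

Yes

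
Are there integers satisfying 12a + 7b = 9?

Step 1: Compute gcd(12, 7).
gcd(12, 7) = 1

Step 2: Check divisibility.
Does 1 divide 9? 9 = 1 x 9, so yes.

By the theorem on linear Diophantine equations, 12a + 7b = 9 has integer solutions if and only if gcd(12, 7) divides 9. Since 1 | 9, solutions exist.

Yes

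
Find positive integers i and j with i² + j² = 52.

We need to find integers i, j > 0 such that i² + j² = 52.
Trying i = 4: j² = 52 - 4² = 52 - 16 = 36
j = 6
Check: 4² + 6² = 16 + 36 = 52 ✓

52 = 4² + 6²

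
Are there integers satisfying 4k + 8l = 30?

Step 1: Compute gcd(4, 8).
gcd(4, 8) = 4

Step 2: Check divisibility.
Does 4 divide 30? 30 = 4 x 7 + 2, so no.

By the theorem on linear Diophantine equations, 4k + 8l = 30 has integer solutions if and only if gcd(4, 8) divides 30. Since 4 does not divide 30, no solutions exist.

No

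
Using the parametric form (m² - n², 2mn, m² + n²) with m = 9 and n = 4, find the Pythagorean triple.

a = m² - n² = 81 - 16 = 65
b = 2mn = 2·9·4 = 72
c = m² + n² = 81 + 16 = 97
Verify: 65² + 72² = 4225 + 5184 = 9409 = 97² ✓

(65, 72, 97)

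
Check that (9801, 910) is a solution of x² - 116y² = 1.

Compute x² = 9801² = 96059601
Compute 116y² = 116·910² = 116·828100 = 96059600
x² - 116y² = 96059601 - 96059600 = 1
Since this equals 1, (9801, 910) is a solution.

Yes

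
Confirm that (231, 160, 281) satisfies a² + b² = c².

Compute a² + b² = 231² + 160² = 53361 + 25600 = 78961
Compute c² = 281² = 78961
Since 78961 = 78961, confirmed.

Yes, it is a Pythagorean triple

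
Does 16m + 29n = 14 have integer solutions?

Step 1: Compute gcd(16, 29).
gcd(16, 29) = 1

Step 2: Check divisibility.
Does 1 divide 14? 14 = 1 x 14, so yes.

By the theorem on linear Diophantine equations, 16m + 29n = 14 has integer solutions if and only if gcd(16, 29) divides 14. Since 1 | 14, solutions exist.

Yes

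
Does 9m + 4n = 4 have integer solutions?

Step 1: Compute gcd(9, 4).
gcd(9, 4) = 1

Step 2: Check divisibility.
Does 1 divide 4? 4 = 1 x 4, so yes.

By the theorem on linear Diophantine equations, 9m + 4n = 4 has integer solutions if and only if gcd(9, 4) divides 4. Since 1 | 4, solutions exist.

Yes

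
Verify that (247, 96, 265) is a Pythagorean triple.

Compute a² + b² = 247² + 96² = 61009 + 9216 = 70225
Compute c² = 265² = 70225
Since 70225 = 70225, confirmed.

Yes, it is a Pythagorean triple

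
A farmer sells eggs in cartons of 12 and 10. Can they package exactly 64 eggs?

We need non-negative a, b with 12a + 10b = 64.
gcd(12, 10) = 2 divides 64.
Try a = 2: 10b = 64 - 24 = 40, so b = 4.
One way: 2 cartons of 12 and 4 cartons of 10.

Yes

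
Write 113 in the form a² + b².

We need to find integers a, b > 0 such that a² + b² = 113.
Trying a = 7: b² = 113 - 7² = 113 - 49 = 64
b = 8
Check: 7² + 8² = 49 + 64 = 113 ✓

113 = 7² + 8²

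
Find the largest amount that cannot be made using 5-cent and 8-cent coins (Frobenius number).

For two coprime denominations a and b, the Frobenius number (largest value not representable as a non-negative combination) is ab - a - b.
Here gcd(5, 8) = 1, so they are coprime.
F(5, 8) = 5·8 - 5 - 8 = 40 - 13 = 27

27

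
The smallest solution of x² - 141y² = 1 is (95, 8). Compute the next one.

Solutions to x² - Dy² = 1 are generated by powers of (x₀ + y₀√D).
The next solution satisfies x₁ + y₁√141 = (x₀ + y₀√141)², giving:
x₁ = x₀² + 141y₀² = 95² + 141·8² = 9025 + 9024 = 18049
y₁ = 2x₀y₀ = 2·95·8 = 1520

Verify: 18049² - 141·1520² = 325766401 - 325766400 = 1 ✓

x = 18049, y = 1520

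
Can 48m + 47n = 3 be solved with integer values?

Step 1: Compute gcd(48, 47).
gcd(48, 47) = 1

Step 2: Check divisibility.
Does 1 divide 3? 3 = 1 x 3, so yes.

By the theorem on linear Diophantine equations, 48m + 47n = 3 has integer solutions if and only if gcd(48, 47) divides 3. Since 1 | 3, solutions exist.

Yes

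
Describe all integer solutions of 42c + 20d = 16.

Step 1: Compute gcd(42, 20) = 2.
Since 2 divides 16, solutions exist.

Step 2: Find a particular solution using extended Euclidean algorithm.
We get c₀ = 8, d₀ = -16.
Check: 42*8 + 20*-16 = 16 = 16 ✓

Step 3: Write the general solution.
c = 8 + (20/2)t = 8 + 10t
d = -16 - (42/2)t = -16 - 21t
for any integer t.

c = 8 + 10t, d = -16 - 21t for integer t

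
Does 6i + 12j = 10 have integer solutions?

Step 1: Compute gcd(6, 12).
gcd(6, 12) = 6

Step 2: Check divisibility.
Does 6 divide 10? 10 = 6 x 1 + 4, so no.

By the theorem on linear Diophantine equations, 6i + 12j = 10 has integer solutions if and only if gcd(6, 12) divides 10. Since 6 does not divide 10, no solutions exist.

No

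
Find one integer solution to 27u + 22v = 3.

Step 1: Check solvability.
gcd(27, 22) = 1
Since 1 divides 3, solutions exist.

Step 2: Apply extended Euclidean algorithm to find gcd.
We find integers such that 27*x0 + 22*y0 = 1

Step 3: Scale the particular solution.
Multiply by 3/1 = 3:
u = 27, v = -33

Step 4: Verify.
27*(27) + 22*(-33) = 3 = 3 ✓

u = 27, v = -33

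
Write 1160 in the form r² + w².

We need to find integers r, w > 0 such that r² + w² = 1160.
Trying r = 2: w² = 1160 - 2² = 1160 - 4 = 1156
w = 34
Check: 2² + 34² = 4 + 1156 = 1160 ✓

1160 = 2² + 34²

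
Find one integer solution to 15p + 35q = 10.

Step 1: Check solvability.
gcd(15, 35) = 5
Since 5 divides 10, solutions exist.

Step 2: Apply extended Euclidean algorithm to find gcd.
We find integers such that 15*x0 + 35*y0 = 5

Step 3: Scale the particular solution.
Multiply by 10/5 = 2:
p = -4, q = 2

Step 4: Verify.
15*(-4) + 35*(2) = 10 = 10 ✓

p = -4, q = 2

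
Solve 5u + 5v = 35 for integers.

Step 1: Check solvability.
gcd(5, 5) = 5
Since 5 divides 35, solutions exist.

Step 2: Apply extended Euclidean algorithm to find gcd.
We find integers such that 5*x0 + 5*y0 = 5

Step 3: Scale the particular solution.
Multiply by 35/5 = 7:
u = 0, v = 7

Step 4: Verify.
5*(0) + 5*(7) = 35 = 35 ✓

u = 0, v = 7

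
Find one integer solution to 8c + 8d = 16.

Step 1: Check solvability.
gcd(8, 8) = 8
Since 8 divides 16, solutions exist.

Step 2: Apply extended Euclidean algorithm to find gcd.
We find integers such that 8*x0 + 8*y0 = 8

Step 3: Scale the particular solution.
Multiply by 16/8 = 2:
c = 0, d = 2

Step 4: Verify.
8*(0) + 8*(2) = 16 = 16 ✓

c = 0, d = 2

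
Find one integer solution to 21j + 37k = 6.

Step 1: Check solvability.
gcd(21, 37) = 1
Since 1 divides 6, solutions exist.

Step 2: Apply extended Euclidean algorithm to find gcd.
We find integers such that 21*x0 + 37*y0 = 1

Step 3: Scale the particular solution.
Multiply by 6/1 = 6:
j = -42, k = 24

Step 4: Verify.
21*(-42) + 37*(24) = 6 = 6 ✓

j = -42, k = 24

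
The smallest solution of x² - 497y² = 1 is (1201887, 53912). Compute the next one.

Solutions to x² - Dy² = 1 are generated by powers of (x₀ + y₀√D).
The next solution satisfies x₁ + y₁√497 = (x₀ + y₀√497)², giving:
x₁ = x₀² + 497y₀² = 1201887² + 497·53912² = 1444532360769 + 1444532360768 = 2889064721537
y₁ = 2x₀y₀ = 2·1201887·53912 = 129592263888

Verify: 2889064721537² - 497·129592263888² = 8346694965229663351642369 - 8346694965229663351642368 = 1 ✓

x = 2889064721537, y = 129592263888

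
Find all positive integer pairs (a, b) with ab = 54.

The positive divisors of 54 are: 1, 2, 3, 6, 9, 18, 27, 54.
Each divisor d gives the pair (d, 54/d):
(1, 54), (2, 27), (3, 18), (6, 9), (9, 6), (18, 3), (27, 2), (54, 1)

(1, 54), (2, 27), (3, 18), (6, 9), (9, 6), (18, 3), (27, 2), (54, 1)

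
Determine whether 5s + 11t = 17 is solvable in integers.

Step 1: Compute gcd(5, 11).
gcd(5, 11) = 1

Step 2: Check divisibility.
Does 1 divide 17? 17 = 1 x 17, so yes.

By the theorem on linear Diophantine equations, 5s + 11t = 17 has integer solutions if and only if gcd(5, 11) divides 17. Since 1 | 17, solutions exist.

Yes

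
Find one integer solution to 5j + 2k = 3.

Step 1: Check solvability.
gcd(5, 2) = 1
Since 1 divides 3, solutions exist.

Step 2: Apply extended Euclidean algorithm to find gcd.
We find integers such that 5*x0 + 2*y0 = 1

Step 3: Scale the particular solution.
Multiply by 3/1 = 3:
j = 3, k = -6

Step 4: Verify.
5*(3) + 2*(-6) = 3 = 3 ✓

j = 3, k = -6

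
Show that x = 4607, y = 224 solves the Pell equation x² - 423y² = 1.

Compute x² = 4607² = 21224449
Compute 423y² = 423·224² = 423·50176 = 21224448
x² - 423y² = 21224449 - 21224448 = 1
Since this equals 1, (4607, 224) is a solution.

Yes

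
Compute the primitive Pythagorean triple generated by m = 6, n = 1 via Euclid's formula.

a = m² - n² = 36 - 1 = 35
b = 2mn = 2·6·1 = 12
c = m² + n² = 36 + 1 = 37
Verify: 35² + 12² = 1225 + 144 = 1369 = 37² ✓

(35, 12, 37)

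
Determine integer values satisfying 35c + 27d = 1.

Step 1: Check solvability.
gcd(35, 27) = 1
Since 1 divides 1, solutions exist.

Step 2: Apply extended Euclidean algorithm to find gcd.
We find integers such that 35*x0 + 27*y0 = 1

Step 3: Scale the particular solution.
Multiply by 1/1 = 1:
c = -10, d = 13

Step 4: Verify.
35*(-10) + 27*(13) = 1 = 1 ✓

c = -10, d = 13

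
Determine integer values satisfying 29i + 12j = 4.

Step 1: Check solvability.
gcd(29, 12) = 1
Since 1 divides 4, solutions exist.

Step 2: Apply extended Euclidean algorithm to find gcd.
We find integers such that 29*x0 + 12*y0 = 1

Step 3: Scale the particular solution.
Multiply by 4/1 = 4:
i = 20, j = -48

Step 4: Verify.
29*(20) + 12*(-48) = 4 = 4 ✓

i = 20, j = -48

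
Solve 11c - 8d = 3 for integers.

Step 1: Check solvability.
gcd(11, 8) = 1
Since 1 divides 3, solutions exist.

Step 2: Apply extended Euclidean algorithm to find gcd.
We find integers such that 11*x0 + 8*y0 = 1

Step 3: Scale the particular solution.
Multiply by 3/1 = 3:
c = 9, d = 12

Step 4: Verify.
11*(9) - 8*(12) = 3 = 3 ✓

c = 9, d = 12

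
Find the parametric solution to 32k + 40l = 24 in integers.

Step 1: Compute gcd(32, 40) = 8.
Since 8 divides 24, solutions exist.

Step 2: Find a particular solution using extended Euclidean algorithm.
We get k₀ = -3, l₀ = 3.
Check: 32*-3 + 40*3 = 24 = 24 ✓

Step 3: Write the general solution.
k = -3 + (40/8)t = -3 + 5t
l = 3 - (32/8)t = 3 - 4t
for any integer t.

k = -3 + 5t, l = 3 - 4t for integer t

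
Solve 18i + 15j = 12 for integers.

Step 1: Check solvability.
gcd(18, 15) = 3
Since 3 divides 12, solutions exist.

Step 2: Apply extended Euclidean algorithm to find gcd.
We find integers such that 18*x0 + 15*y0 = 3

Step 3: Scale the particular solution.
Multiply by 12/3 = 4:
i = 4, j = -4

Step 4: Verify.
18*(4) + 15*(-4) = 12 = 12 ✓

i = 4, j = -4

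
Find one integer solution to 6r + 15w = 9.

Step 1: Check solvability.
gcd(6, 15) = 3
Since 3 divides 9, solutions exist.

Step 2: Apply extended Euclidean algorithm to find gcd.
We find integers such that 6*x0 + 15*y0 = 3

Step 3: Scale the particular solution.
Multiply by 9/3 = 3:
r = -6, w = 3

Step 4: Verify.
6*(-6) + 15*(3) = 9 = 9 ✓

r = -6, w = 3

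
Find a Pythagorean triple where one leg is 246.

We need the other leg and hypotenuse such that 246² + x² = c².
Take x = 1672, c = 1690: 246² + 1672² = 60516 + 2795584 = 2856100 = 1690² ✓
Triple: (246, 1672, 1690)

(246, 1672, 1690)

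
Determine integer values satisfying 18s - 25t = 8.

Step 1: Check solvability.
gcd(18, 25) = 1
Since 1 divides 8, solutions exist.

Step 2: Apply extended Euclidean algorithm to find gcd.
We find integers such that 18*x0 + 25*y0 = 1

Step 3: Scale the particular solution.
Multiply by 8/1 = 8:
s = 56, t = 40

Step 4: Verify.
18*(56) - 25*(40) = 8 = 8 ✓

s = 56, t = 40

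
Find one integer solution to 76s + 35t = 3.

Step 1: Check solvability.
gcd(76, 35) = 1
Since 1 divides 3, solutions exist.

Step 2: Apply extended Euclidean algorithm to find gcd.
We find integers such that 76*x0 + 35*y0 = 1

Step 3: Scale the particular solution.
Multiply by 3/1 = 3:
s = 18, t = -39

Step 4: Verify.
76*(18) + 35*(-39) = 3 = 3 ✓

s = 18, t = -39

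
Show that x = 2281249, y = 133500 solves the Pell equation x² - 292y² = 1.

Compute x² = 2281249² = 5204097000001
Compute 292y² = 292·133500² = 292·17822250000 = 5204097000000
x² - 292y² = 5204097000001 - 5204097000000 = 1
Since this equals 1, (2281249, 133500) is a solution.

Yes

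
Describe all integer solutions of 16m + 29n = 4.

Step 1: Compute gcd(16, 29) = 1.
Since 1 divides 4, solutions exist.

Step 2: Find a particular solution using extended Euclidean algorithm.
We get m₀ = -36, n₀ = 20.
Check: 16*-36 + 29*20 = 4 = 4 ✓

Step 3: Write the general solution.
m = -36 + (29/1)t = -36 + 29t
n = 20 - (16/1)t = 20 - 16t
for any integer t.

m = -36 + 29t, n = 20 - 16t for integer t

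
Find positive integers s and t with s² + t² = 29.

We need to find integers s, t > 0 such that s² + t² = 29.
Trying s = 2: t² = 29 - 2² = 29 - 4 = 25
t = 5
Check: 2² + 5² = 4 + 25 = 29 ✓

29 = 2² + 5²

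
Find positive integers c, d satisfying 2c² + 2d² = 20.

Try small values of c and check whether (20 - 2c²)/2 is a perfect square.
c = 1: 2·1² = 2, so 2d² = 20 - 2 = 18, giving d² = 9, d = 3.
Check: 2·1² + 2·3² = 2 + 18 = 20 ✓

c = 1, d = 3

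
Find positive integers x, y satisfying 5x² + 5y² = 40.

Try small values of x and check whether (40 - 5x²)/5 is a perfect square.
x = 2: 5·2² = 20, so 5y² = 40 - 20 = 20, giving y² = 4, y = 2.
Check: 5·2² + 5·2² = 20 + 20 = 40 ✓

x = 2, y = 2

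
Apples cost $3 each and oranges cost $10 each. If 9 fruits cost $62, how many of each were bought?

Let a = apples, o = oranges.
a + o = 9
3a + 10o = 62
Substitute o = 9 - a:
3a + 10(9 - a) = 62
(3 - 10)a = 62 - 90
-7a = -28
a = 4, o = 9 - 4 = 5

Apples: 4, Oranges: 5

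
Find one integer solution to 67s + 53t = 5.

Step 1: Check solvability.
gcd(67, 53) = 1
Since 1 divides 5, solutions exist.

Step 2: Apply extended Euclidean algorithm to find gcd.
We find integers such that 67*x0 + 53*y0 = 1

Step 3: Scale the particular solution.
Multiply by 5/1 = 5:
s = 95, t = -120

Step 4: Verify.
67*(95) + 53*(-120) = 5 = 5 ✓

s = 95, t = -120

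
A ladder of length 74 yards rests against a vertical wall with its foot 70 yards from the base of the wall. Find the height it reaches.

The ladder, wall, and ground form a right triangle with hypotenuse 74 and one leg 70.
By the Pythagorean theorem: h² = 74² - 70² = 5476 - 4900 = 576
h = √576 = 24 yards

24 yards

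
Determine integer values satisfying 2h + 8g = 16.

Step 1: Check solvability.
gcd(2, 8) = 2
Since 2 divides 16, solutions exist.

Step 2: Apply extended Euclidean algorithm to find gcd.
We find integers such that 2*x0 + 8*y0 = 2

Step 3: Scale the particular solution.
Multiply by 16/2 = 8:
h = 8, g = 0

Step 4: Verify.
2*(8) + 8*(0) = 16 = 16 ✓

h = 8, g = 0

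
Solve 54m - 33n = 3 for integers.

Step 1: Check solvability.
gcd(54, 33) = 3
Since 3 divides 3, solutions exist.

Step 2: Apply extended Euclidean algorithm to find gcd.
We find integers such that 54*x0 + 33*y0 = 3

Step 3: Scale the particular solution.
Multiply by 3/3 = 1:
m = -3, n = -5

Step 4: Verify.
54*(-3) - 33*(-5) = 3 = 3 ✓

m = -3, n = -5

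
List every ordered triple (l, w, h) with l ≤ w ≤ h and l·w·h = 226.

Iterate l from 1 to ⌊226^(1/3)⌋. For each l dividing 226, iterate w ≥ l with w dividing 226/l, and set h = 226/(l·w).
Triples found (2): (1×1×226), (1×2×113)

(1×1×226), (1×2×113)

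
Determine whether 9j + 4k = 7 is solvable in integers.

Step 1: Compute gcd(9, 4).
gcd(9, 4) = 1

Step 2: Check divisibility.
Does 1 divide 7? 7 = 1 x 7, so yes.

By the theorem on linear Diophantine equations, 9j + 4k = 7 has integer solutions if and only if gcd(9, 4) divides 7. Since 1 | 7, solutions exist.

Yes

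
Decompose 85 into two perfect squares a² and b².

We need to find integers a, b > 0 such that a² + b² = 85.
Trying a = 2: b² = 85 - 2² = 85 - 4 = 81
b = 9
Check: 2² + 9² = 4 + 81 = 85 ✓

85 = 2² + 9²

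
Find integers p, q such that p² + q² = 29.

We need to find integers p, q > 0 such that p² + q² = 29.
Trying p = 2: q² = 29 - 2² = 29 - 4 = 25
q = 5
Check: 2² + 5² = 4 + 25 = 29 ✓

29 = 2² + 5²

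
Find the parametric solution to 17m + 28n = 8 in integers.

Step 1: Compute gcd(17, 28) = 1.
Since 1 divides 8, solutions exist.

Step 2: Find a particular solution using extended Euclidean algorithm.
We get m₀ = 40, n₀ = -24.
Check: 17*40 + 28*-24 = 8 = 8 ✓

Step 3: Write the general solution.
m = 40 + (28/1)t = 40 + 28t
n = -24 - (17/1)t = -24 - 17t
for any integer t.

m = 40 + 28t, n = -24 - 17t for integer t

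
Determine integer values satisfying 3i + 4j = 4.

Step 1: Check solvability.
gcd(3, 4) = 1
Since 1 divides 4, solutions exist.

Step 2: Apply extended Euclidean algorithm to find gcd.
We find integers such that 3*x0 + 4*y0 = 1

Step 3: Scale the particular solution.
Multiply by 4/1 = 4:
i = -4, j = 4

Step 4: Verify.
3*(-4) + 4*(4) = 4 = 4 ✓

i = -4, j = 4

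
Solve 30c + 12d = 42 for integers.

Step 1: Check solvability.
gcd(30, 12) = 6
Since 6 divides 42, solutions exist.

Step 2: Apply extended Euclidean algorithm to find gcd.
We find integers such that 30*x0 + 12*y0 = 6

Step 3: Scale the particular solution.
Multiply by 42/6 = 7:
c = 7, d = -14

Step 4: Verify.
30*(7) + 12*(-14) = 42 = 42 ✓

c = 7, d = -14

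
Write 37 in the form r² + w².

We need to find integers r, w > 0 such that r² + w² = 37.
Trying r = 1: w² = 37 - 1² = 37 - 1 = 36
w = 6
Check: 1² + 6² = 1 + 36 = 37 ✓

37 = 1² + 6²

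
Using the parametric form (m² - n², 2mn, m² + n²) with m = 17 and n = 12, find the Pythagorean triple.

a = m² - n² = 289 - 144 = 145
b = 2mn = 2·17·12 = 408
c = m² + n² = 289 + 144 = 433
Verify: 145² + 408² = 21025 + 166464 = 187489 = 433² ✓

(145, 408, 433)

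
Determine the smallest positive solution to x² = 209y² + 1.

We seek the smallest positive integers (x, y) with x² - 209y² = 1, i.e., x² = 209y² + 1.
Try successive y values:
y = 1: x² = 209·1² + 1 = 210, not a perfect square
y = 2: x² = 209·2² + 1 = 837, not a perfect square
y = 3: x² = 209·3² + 1 = 1882, not a perfect square
... continuing the search (or via continued fractions) ...
y = 3220: x² = 209·3220² + 1 = 2166995601, x = 46551 ✓

Verify: 46551² - 209·3220² = 2166995601 - 2166995600 = 1 ✓

x = 46551, y = 3220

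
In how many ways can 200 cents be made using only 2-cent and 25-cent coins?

We need non-negative integers (x, y) with 2x + 25y = 200.
For each x from 0 to 100, check if (200 - 2x) is a non-negative multiple of 25.
Solutions (x, y): (0,8), (25,6), (50,4), (75,2), ...
Count: 5

5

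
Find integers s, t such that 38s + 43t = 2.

Step 1: Check solvability.
gcd(38, 43) = 1
Since 1 divides 2, solutions exist.

Step 2: Apply extended Euclidean algorithm to find gcd.
We find integers such that 38*x0 + 43*y0 = 1

Step 3: Scale the particular solution.
Multiply by 2/1 = 2:
s = 34, t = -30

Step 4: Verify.
38*(34) + 43*(-30) = 2 = 2 ✓

s = 34, t = -30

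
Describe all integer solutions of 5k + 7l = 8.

Step 1: Compute gcd(5, 7) = 1.
Since 1 divides 8, solutions exist.

Step 2: Find a particular solution using extended Euclidean algorithm.
We get k₀ = 24, l₀ = -16.
Check: 5*24 + 7*-16 = 8 = 8 ✓

Step 3: Write the general solution.
k = 24 + (7/1)t = 24 + 7t
l = -16 - (5/1)t = -16 - 5t
for any integer t.

k = 24 + 7t, l = -16 - 5t for integer t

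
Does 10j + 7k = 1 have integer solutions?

Step 1: Compute gcd(10, 7).
gcd(10, 7) = 1

Step 2: Check divisibility.
Does 1 divide 1? 1 = 1 x 1, so yes.

By the theorem on linear Diophantine equations, 10j + 7k = 1 has integer solutions if and only if gcd(10, 7) divides 1. Since 1 | 1, solutions exist.

Yes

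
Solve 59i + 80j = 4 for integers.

Step 1: Check solvability.
gcd(59, 80) = 1
Since 1 divides 4, solutions exist.

Step 2: Apply extended Euclidean algorithm to find gcd.
We find integers such that 59*x0 + 80*y0 = 1

Step 3: Scale the particular solution.
Multiply by 4/1 = 4:
i = 76, j = -56

Step 4: Verify.
59*(76) + 80*(-56) = 4 = 4 ✓

i = 76, j = -56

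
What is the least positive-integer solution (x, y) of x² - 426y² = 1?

We seek the smallest positive integers (x, y) with x² - 426y² = 1, i.e., x² = 426y² + 1.
Try successive y values:
y = 1: x² = 426·1² + 1 = 427, not a perfect square
y = 2: x² = 426·2² + 1 = 1705, not a perfect square
y = 3: x² = 426·3² + 1 = 3835, not a perfect square
... continuing the search (or via continued fractions) ...
y = 4300: x² = 426·4300² + 1 = 7876740001, x = 88751 ✓

Verify: 88751² - 426·4300² = 7876740001 - 7876740000 = 1 ✓

x = 88751, y = 4300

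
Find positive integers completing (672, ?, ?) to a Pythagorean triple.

We need the other leg and hypotenuse such that 672² + x² = c².
Take x = 104, c = 680: 672² + 104² = 451584 + 10816 = 462400 = 680² ✓
Triple: (104, 672, 680)

(104, 672, 680)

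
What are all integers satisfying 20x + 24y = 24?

Step 1: Compute gcd(20, 24) = 4.
Since 4 divides 24, solutions exist.

Step 2: Find a particular solution using extended Euclidean algorithm.
We get x₀ = -6, y₀ = 6.
Check: 20*-6 + 24*6 = 24 = 24 ✓

Step 3: Write the general solution.
x = -6 + (24/4)t = -6 + 6t
y = 6 - (20/4)t = 6 - 5t
for any integer t.

x = -6 + 6t, y = 6 - 5t for integer t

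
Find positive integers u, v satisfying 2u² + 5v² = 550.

Try small values of u and check whether (550 - 2u²)/5 is a perfect square.
u = 5: 2·5² = 50, so 5v² = 550 - 50 = 500, giving v² = 100, v = 10.
Check: 2·5² + 5·10² = 50 + 500 = 550 ✓

u = 5, v = 10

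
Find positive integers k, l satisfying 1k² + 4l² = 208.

Try small values of k and check whether (208 - 1k²)/4 is a perfect square.
k = 8: 1·8² = 64, so 4l² = 208 - 64 = 144, giving l² = 36, l = 6.
Check: 1·8² + 4·6² = 64 + 144 = 208 ✓

k = 8, l = 6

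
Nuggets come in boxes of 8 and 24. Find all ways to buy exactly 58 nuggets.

We need non-negative integers (x, y) with 8x + 24y = 58.
For each x in 0..7, check if 58 - 8x is a non-negative multiple of 24.
No x yields an integer y ≥ 0.

No solution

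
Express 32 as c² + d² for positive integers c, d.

We need to find integers c, d > 0 such that c² + d² = 32.
Trying c = 4: d² = 32 - 4² = 32 - 16 = 16
d = 4
Check: 4² + 4² = 16 + 16 = 32 ✓

32 = 4² + 4²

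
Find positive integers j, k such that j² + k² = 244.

Search for j with 244 - j² a perfect square.
j = 10: 244 - 10² = 244 - 100 = 144 = 12² ✓
So j = 10, k = 12.

j = 10, k = 12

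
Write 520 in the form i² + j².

We need to find integers i, j > 0 such that i² + j² = 520.
Trying i = 6: j² = 520 - 6² = 520 - 36 = 484
j = 22
Check: 6² + 22² = 36 + 484 = 520 ✓

520 = 6² + 22²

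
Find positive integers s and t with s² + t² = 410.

We need to find integers s, t > 0 such that s² + t² = 410.
Trying s = 7: t² = 410 - 7² = 410 - 49 = 361
t = 19
Check: 7² + 19² = 49 + 361 = 410 ✓

410 = 7² + 19²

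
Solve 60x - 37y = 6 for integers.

Step 1: Check solvability.
gcd(60, 37) = 1
Since 1 divides 6, solutions exist.

Step 2: Apply extended Euclidean algorithm to find gcd.
We find integers such that 60*x0 + 37*y0 = 1

Step 3: Scale the particular solution.
Multiply by 6/1 = 6:
x = -48, y = -78

Step 4: Verify.
60*(-48) - 37*(-78) = 6 = 6 ✓

x = -48, y = -78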